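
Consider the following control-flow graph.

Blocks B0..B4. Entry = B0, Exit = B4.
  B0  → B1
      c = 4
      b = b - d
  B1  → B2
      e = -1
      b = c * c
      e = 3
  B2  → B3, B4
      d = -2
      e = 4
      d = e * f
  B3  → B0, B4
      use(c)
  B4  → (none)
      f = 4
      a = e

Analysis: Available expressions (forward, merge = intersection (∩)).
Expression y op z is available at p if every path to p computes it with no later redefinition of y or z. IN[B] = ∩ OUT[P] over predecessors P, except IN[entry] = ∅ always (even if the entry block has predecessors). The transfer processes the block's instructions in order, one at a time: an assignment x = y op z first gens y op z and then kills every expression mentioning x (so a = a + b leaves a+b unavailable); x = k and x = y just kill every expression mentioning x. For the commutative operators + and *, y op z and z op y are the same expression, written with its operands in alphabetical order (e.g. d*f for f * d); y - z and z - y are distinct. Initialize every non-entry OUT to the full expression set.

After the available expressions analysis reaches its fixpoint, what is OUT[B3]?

Answer: {c*c, e*f}

Derivation:
Converged values:
  B0: | IN={} | OUT={}
  B1: | IN={} | OUT={c*c}
  B2: | IN={c*c} | OUT={c*c, e*f}
  B3: | IN={c*c, e*f} | OUT={c*c, e*f}
  B4: | IN={c*c, e*f} | OUT={c*c}

Merge at B3: IN[B3] = OUT[B2] = {c*c, e*f}
Applying B3's transfer function to that IN value gives OUT[B3] (row B3 above).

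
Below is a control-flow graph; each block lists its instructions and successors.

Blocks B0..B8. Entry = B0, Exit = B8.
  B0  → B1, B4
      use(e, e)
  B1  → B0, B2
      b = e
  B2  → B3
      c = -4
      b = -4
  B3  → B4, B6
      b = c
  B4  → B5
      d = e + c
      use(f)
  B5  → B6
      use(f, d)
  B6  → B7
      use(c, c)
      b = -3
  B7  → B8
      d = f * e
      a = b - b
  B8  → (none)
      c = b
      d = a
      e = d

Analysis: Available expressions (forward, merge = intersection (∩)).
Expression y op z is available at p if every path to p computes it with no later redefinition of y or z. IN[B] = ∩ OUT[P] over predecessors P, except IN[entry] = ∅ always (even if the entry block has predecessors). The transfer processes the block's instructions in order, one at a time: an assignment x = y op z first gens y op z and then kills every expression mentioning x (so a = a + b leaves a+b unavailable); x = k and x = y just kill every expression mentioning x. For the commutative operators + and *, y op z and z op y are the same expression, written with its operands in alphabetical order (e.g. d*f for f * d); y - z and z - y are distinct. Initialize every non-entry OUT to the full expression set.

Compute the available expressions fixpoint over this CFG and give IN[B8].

Per-block solution:
  B0: | IN={} | OUT={}
  B1: | IN={} | OUT={}
  B2: | IN={} | OUT={}
  B3: | IN={} | OUT={}
  B4: | IN={} | OUT={c+e}
  B5: | IN={c+e} | OUT={c+e}
  B6: | IN={} | OUT={}
  B7: | IN={} | OUT={b-b, e*f}
  B8: | IN={b-b, e*f} | OUT={b-b}

Merge at B8: IN[B8] = OUT[B7] = {b-b, e*f}

Answer: {b-b, e*f}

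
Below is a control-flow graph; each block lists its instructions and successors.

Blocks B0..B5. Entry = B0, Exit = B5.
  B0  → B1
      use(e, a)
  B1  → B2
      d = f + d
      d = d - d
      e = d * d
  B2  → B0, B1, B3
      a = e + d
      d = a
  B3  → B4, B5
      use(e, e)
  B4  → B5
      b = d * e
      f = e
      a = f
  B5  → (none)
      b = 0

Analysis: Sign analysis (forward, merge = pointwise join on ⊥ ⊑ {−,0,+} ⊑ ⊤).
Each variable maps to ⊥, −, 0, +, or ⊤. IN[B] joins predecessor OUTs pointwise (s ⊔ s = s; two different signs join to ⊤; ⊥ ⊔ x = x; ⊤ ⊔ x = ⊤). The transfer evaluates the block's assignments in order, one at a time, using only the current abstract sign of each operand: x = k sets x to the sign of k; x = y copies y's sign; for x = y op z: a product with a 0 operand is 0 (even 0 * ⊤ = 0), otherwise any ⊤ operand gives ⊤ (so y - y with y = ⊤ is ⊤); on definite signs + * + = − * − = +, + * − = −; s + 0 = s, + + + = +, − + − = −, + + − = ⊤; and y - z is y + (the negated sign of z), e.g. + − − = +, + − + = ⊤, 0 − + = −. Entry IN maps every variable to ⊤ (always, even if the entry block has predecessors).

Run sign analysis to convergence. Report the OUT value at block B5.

Answer: {a: ⊤, b: 0, c: ⊤, d: ⊤, e: ⊤, f: ⊤}

Working:
Per-block solution:
  B0:  IN=(all ⊤)  OUT=(all ⊤)
  B1:  IN=(all ⊤)  OUT=(all ⊤)
  B2:  IN=(all ⊤)  OUT=(all ⊤)
  B3:  IN=(all ⊤)  OUT=(all ⊤)
  B4:  IN=(all ⊤)  OUT=(all ⊤)
  B5:  IN=(all ⊤)  OUT={b:0; rest ⊤}

Merge at B5: IN[B5] = OUT[B3] ⊔ OUT[B4] = {a: ⊤, b: ⊤, c: ⊤, d: ⊤, e: ⊤, f: ⊤}
Applying B5's transfer function to that IN value gives OUT[B5] (row B5 above).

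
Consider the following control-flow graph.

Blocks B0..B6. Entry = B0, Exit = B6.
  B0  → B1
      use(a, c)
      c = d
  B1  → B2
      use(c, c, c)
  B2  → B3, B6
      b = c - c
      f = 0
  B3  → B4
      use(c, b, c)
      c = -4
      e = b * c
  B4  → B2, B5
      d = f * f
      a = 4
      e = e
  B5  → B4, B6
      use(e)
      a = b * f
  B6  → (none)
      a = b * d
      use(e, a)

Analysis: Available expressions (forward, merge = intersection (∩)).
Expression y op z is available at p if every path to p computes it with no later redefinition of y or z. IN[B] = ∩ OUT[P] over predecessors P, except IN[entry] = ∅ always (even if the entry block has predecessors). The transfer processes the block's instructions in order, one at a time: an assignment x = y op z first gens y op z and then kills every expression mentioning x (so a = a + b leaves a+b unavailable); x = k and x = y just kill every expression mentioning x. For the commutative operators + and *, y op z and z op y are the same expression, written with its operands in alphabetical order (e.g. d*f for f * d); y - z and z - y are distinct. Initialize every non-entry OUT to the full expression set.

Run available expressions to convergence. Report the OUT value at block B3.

Converged values:
  B0:  IN={}  OUT={}
  B1:  IN={}  OUT={}
  B2:  IN={}  OUT={c-c}
  B3:  IN={c-c}  OUT={b*c}
  B4:  IN={b*c}  OUT={b*c, f*f}
  B5:  IN={b*c, f*f}  OUT={b*c, b*f, f*f}
  B6:  IN={}  OUT={b*d}

Merge at B3: IN[B3] = OUT[B2] = {c-c}
Applying B3's transfer function to that IN value gives OUT[B3] (row B3 above).

Answer: {b*c}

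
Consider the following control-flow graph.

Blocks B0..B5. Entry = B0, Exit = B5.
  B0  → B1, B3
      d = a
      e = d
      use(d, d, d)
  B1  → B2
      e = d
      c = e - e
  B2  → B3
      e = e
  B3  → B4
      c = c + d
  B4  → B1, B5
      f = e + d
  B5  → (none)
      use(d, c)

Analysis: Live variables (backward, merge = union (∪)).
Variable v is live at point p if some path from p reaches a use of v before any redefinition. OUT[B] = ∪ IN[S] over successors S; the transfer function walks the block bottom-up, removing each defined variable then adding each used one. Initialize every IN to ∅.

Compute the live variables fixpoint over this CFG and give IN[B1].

Answer: {d}

Derivation:
Fixpoint table:
  B0:  IN={a, c}  OUT={c, d, e}
  B1:  IN={d}  OUT={c, d, e}
  B2:  IN={c, d, e}  OUT={c, d, e}
  B3:  IN={c, d, e}  OUT={c, d, e}
  B4:  IN={c, d, e}  OUT={c, d}
  B5:  IN={c, d}  OUT={}

Merge at B1: OUT[B1] = IN[B2] = {c, d, e}
Applying B1's transfer function to that OUT value gives IN[B1] (row B1 above).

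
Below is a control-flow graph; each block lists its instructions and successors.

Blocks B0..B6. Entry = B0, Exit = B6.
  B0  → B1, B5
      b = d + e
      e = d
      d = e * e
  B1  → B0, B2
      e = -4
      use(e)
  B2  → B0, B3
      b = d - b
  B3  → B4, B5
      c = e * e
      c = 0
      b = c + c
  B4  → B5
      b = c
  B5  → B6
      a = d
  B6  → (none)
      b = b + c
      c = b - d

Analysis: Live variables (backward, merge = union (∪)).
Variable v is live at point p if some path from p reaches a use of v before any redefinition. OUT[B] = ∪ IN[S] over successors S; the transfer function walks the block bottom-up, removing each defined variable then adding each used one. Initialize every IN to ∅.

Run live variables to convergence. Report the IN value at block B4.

Fixpoint table:
  B0:  IN={c, d, e}  OUT={b, c, d}
  B1:  IN={b, c, d}  OUT={b, c, d, e}
  B2:  IN={b, c, d, e}  OUT={c, d, e}
  B3:  IN={d, e}  OUT={b, c, d}
  B4:  IN={c, d}  OUT={b, c, d}
  B5:  IN={b, c, d}  OUT={b, c, d}
  B6:  IN={b, c, d}  OUT={}

Merge at B4: OUT[B4] = IN[B5] = {b, c, d}
Applying B4's transfer function to that OUT value gives IN[B4] (row B4 above).

Answer: {c, d}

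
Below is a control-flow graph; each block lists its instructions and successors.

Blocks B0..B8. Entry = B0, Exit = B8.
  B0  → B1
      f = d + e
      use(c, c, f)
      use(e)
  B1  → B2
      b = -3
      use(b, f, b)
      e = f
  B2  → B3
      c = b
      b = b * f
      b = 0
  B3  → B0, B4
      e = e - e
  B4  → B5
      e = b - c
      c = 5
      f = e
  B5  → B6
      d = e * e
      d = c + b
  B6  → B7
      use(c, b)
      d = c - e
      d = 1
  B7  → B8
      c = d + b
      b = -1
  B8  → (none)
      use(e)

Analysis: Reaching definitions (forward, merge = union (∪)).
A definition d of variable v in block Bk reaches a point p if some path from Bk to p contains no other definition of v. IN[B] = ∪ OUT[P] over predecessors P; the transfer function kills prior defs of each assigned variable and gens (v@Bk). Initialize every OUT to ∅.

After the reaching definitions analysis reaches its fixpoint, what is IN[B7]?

Answer: {b@B2, c@B4, d@B6, e@B4, f@B4}

Trace:
Fixpoint table:
  B0:   IN={b@B2, c@B2, e@B3, f@B0}   OUT={b@B2, c@B2, e@B3, f@B0}
  B1:   IN={b@B2, c@B2, e@B3, f@B0}   OUT={b@B1, c@B2, e@B1, f@B0}
  B2:   IN={b@B1, c@B2, e@B1, f@B0}   OUT={b@B2, c@B2, e@B1, f@B0}
  B3:   IN={b@B2, c@B2, e@B1, f@B0}   OUT={b@B2, c@B2, e@B3, f@B0}
  B4:   IN={b@B2, c@B2, e@B3, f@B0}   OUT={b@B2, c@B4, e@B4, f@B4}
  B5:   IN={b@B2, c@B4, e@B4, f@B4}   OUT={b@B2, c@B4, d@B5, e@B4, f@B4}
  B6:   IN={b@B2, c@B4, d@B5, e@B4, f@B4}   OUT={b@B2, c@B4, d@B6, e@B4, f@B4}
  B7:   IN={b@B2, c@B4, d@B6, e@B4, f@B4}   OUT={b@B7, c@B7, d@B6, e@B4, f@B4}
  B8:   IN={b@B7, c@B7, d@B6, e@B4, f@B4}   OUT={b@B7, c@B7, d@B6, e@B4, f@B4}

Merge at B7: IN[B7] = OUT[B6] = {b@B2, c@B4, d@B6, e@B4, f@B4}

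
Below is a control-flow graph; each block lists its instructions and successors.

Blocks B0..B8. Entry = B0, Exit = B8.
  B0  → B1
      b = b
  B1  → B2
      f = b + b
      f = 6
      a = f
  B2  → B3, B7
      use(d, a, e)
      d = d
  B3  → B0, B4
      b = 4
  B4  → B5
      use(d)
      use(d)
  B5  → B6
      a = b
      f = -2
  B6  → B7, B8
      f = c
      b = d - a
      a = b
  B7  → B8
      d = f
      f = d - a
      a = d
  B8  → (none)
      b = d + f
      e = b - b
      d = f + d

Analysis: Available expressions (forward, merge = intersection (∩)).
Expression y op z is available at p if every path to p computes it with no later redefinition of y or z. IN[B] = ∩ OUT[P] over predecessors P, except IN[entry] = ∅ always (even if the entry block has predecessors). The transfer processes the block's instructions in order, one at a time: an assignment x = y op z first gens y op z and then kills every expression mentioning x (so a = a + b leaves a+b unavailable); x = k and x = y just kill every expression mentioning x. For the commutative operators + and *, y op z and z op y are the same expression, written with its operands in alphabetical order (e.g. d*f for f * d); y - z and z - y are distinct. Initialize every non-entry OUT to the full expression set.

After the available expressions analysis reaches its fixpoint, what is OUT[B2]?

Answer: {b+b}

Working:
Converged values:
  B0:  IN={}  OUT={}
  B1:  IN={}  OUT={b+b}
  B2:  IN={b+b}  OUT={b+b}
  B3:  IN={b+b}  OUT={}
  B4:  IN={}  OUT={}
  B5:  IN={}  OUT={}
  B6:  IN={}  OUT={}
  B7:  IN={}  OUT={}
  B8:  IN={}  OUT={b-b}

Merge at B2: IN[B2] = OUT[B1] = {b+b}
Applying B2's transfer function to that IN value gives OUT[B2] (row B2 above).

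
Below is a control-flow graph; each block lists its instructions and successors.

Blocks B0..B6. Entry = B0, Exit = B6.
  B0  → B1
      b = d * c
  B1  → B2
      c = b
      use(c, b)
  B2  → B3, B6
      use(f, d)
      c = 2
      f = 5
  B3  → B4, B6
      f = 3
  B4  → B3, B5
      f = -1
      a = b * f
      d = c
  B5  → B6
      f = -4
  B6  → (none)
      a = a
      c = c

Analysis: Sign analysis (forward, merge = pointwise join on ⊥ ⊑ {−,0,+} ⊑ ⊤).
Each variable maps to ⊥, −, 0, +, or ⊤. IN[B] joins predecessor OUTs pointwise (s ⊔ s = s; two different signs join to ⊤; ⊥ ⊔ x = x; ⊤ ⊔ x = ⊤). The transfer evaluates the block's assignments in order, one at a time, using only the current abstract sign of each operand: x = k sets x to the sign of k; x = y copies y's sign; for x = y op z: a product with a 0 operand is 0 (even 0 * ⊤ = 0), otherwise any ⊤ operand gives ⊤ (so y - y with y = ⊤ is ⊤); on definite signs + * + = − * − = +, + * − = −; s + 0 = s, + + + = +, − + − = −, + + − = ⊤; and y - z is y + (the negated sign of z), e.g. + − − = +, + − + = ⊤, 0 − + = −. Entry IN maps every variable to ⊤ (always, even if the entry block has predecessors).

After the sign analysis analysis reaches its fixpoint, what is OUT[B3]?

Per-block solution:
  B0:   IN=(all ⊤)   OUT=(all ⊤)
  B1:   IN=(all ⊤)   OUT=(all ⊤)
  B2:   IN=(all ⊤)   OUT={c:+, f:+; rest ⊤}
  B3:   IN={c:+; rest ⊤}   OUT={c:+, f:+; rest ⊤}
  B4:   IN={c:+, f:+; rest ⊤}   OUT={c:+, d:+, f:-; rest ⊤}
  B5:   IN={c:+, d:+, f:-; rest ⊤}   OUT={c:+, d:+, f:-; rest ⊤}
  B6:   IN={c:+; rest ⊤}   OUT={c:+; rest ⊤}

Merge at B3: IN[B3] = OUT[B2] ⊔ OUT[B4] = {a: ⊤, b: ⊤, c: +, d: ⊤, e: ⊤, f: ⊤}
Applying B3's transfer function to that IN value gives OUT[B3] (row B3 above).

Answer: {a: ⊤, b: ⊤, c: +, d: ⊤, e: ⊤, f: +}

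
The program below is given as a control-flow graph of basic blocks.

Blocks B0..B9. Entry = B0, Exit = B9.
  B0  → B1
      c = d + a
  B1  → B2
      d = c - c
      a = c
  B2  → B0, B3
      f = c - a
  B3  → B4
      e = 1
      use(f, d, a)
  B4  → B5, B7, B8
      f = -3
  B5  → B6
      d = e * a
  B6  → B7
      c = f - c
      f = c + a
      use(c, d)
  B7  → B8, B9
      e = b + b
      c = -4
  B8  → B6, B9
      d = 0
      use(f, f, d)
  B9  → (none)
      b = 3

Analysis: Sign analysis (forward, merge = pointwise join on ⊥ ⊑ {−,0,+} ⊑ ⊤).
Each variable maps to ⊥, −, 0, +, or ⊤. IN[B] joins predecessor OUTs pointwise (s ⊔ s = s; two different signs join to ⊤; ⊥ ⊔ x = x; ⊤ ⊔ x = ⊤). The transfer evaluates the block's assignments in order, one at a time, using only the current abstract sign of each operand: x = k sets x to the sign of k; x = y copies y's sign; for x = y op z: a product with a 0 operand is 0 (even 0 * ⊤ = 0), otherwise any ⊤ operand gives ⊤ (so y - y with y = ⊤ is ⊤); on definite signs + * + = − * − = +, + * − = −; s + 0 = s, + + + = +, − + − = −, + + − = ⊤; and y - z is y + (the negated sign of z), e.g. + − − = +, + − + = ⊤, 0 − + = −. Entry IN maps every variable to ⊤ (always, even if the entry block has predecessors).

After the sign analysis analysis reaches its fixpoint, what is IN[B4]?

Per-block solution:
  B0:   IN=(all ⊤)   OUT=(all ⊤)
  B1:   IN=(all ⊤)   OUT=(all ⊤)
  B2:   IN=(all ⊤)   OUT=(all ⊤)
  B3:   IN=(all ⊤)   OUT={e:+; rest ⊤}
  B4:   IN={e:+; rest ⊤}   OUT={e:+, f:-; rest ⊤}
  B5:   IN={e:+, f:-; rest ⊤}   OUT={e:+, f:-; rest ⊤}
  B6:   IN=(all ⊤)   OUT=(all ⊤)
  B7:   IN=(all ⊤)   OUT={c:-; rest ⊤}
  B8:   IN=(all ⊤)   OUT={d:0; rest ⊤}
  B9:   IN=(all ⊤)   OUT={b:+; rest ⊤}

Merge at B4: IN[B4] = OUT[B3] = {a: ⊤, b: ⊤, c: ⊤, d: ⊤, e: +, f: ⊤}

Answer: {a: ⊤, b: ⊤, c: ⊤, d: ⊤, e: +, f: ⊤}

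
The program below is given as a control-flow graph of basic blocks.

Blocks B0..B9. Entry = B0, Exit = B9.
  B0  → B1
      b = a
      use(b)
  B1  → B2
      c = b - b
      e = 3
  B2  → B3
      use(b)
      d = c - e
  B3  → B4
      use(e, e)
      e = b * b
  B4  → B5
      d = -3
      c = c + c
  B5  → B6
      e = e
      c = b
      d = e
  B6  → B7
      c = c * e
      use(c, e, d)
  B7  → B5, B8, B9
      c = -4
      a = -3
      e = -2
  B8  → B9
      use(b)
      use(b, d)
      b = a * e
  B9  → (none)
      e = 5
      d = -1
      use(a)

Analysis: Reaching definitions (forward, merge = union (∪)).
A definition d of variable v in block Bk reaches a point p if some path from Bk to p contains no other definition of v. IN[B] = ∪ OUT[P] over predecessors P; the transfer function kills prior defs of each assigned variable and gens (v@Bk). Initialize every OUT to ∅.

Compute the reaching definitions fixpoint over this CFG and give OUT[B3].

Per-block solution:
  B0:  IN={}  OUT={b@B0}
  B1:  IN={b@B0}  OUT={b@B0, c@B1, e@B1}
  B2:  IN={b@B0, c@B1, e@B1}  OUT={b@B0, c@B1, d@B2, e@B1}
  B3:  IN={b@B0, c@B1, d@B2, e@B1}  OUT={b@B0, c@B1, d@B2, e@B3}
  B4:  IN={b@B0, c@B1, d@B2, e@B3}  OUT={b@B0, c@B4, d@B4, e@B3}
  B5:  IN={a@B7, b@B0, c@B4, c@B7, d@B4, d@B5, e@B3, e@B7}  OUT={a@B7, b@B0, c@B5, d@B5, e@B5}
  B6:  IN={a@B7, b@B0, c@B5, d@B5, e@B5}  OUT={a@B7, b@B0, c@B6, d@B5, e@B5}
  B7:  IN={a@B7, b@B0, c@B6, d@B5, e@B5}  OUT={a@B7, b@B0, c@B7, d@B5, e@B7}
  B8:  IN={a@B7, b@B0, c@B7, d@B5, e@B7}  OUT={a@B7, b@B8, c@B7, d@B5, e@B7}
  B9:  IN={a@B7, b@B0, b@B8, c@B7, d@B5, e@B7}  OUT={a@B7, b@B0, b@B8, c@B7, d@B9, e@B9}

Merge at B3: IN[B3] = OUT[B2] = {b@B0, c@B1, d@B2, e@B1}
Applying B3's transfer function to that IN value gives OUT[B3] (row B3 above).

Answer: {b@B0, c@B1, d@B2, e@B3}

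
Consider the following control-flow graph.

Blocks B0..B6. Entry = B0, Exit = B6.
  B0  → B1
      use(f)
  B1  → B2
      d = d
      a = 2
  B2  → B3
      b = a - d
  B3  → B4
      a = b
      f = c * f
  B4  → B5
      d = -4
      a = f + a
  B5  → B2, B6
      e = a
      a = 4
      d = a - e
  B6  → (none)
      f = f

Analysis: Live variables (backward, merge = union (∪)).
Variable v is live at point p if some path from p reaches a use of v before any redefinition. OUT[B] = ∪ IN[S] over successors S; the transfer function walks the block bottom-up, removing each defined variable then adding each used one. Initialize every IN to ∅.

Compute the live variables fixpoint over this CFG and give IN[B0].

Answer: {c, d, f}

Trace:
Fixpoint table:
  B0:  IN={c, d, f}  OUT={c, d, f}
  B1:  IN={c, d, f}  OUT={a, c, d, f}
  B2:  IN={a, c, d, f}  OUT={b, c, f}
  B3:  IN={b, c, f}  OUT={a, c, f}
  B4:  IN={a, c, f}  OUT={a, c, f}
  B5:  IN={a, c, f}  OUT={a, c, d, f}
  B6:  IN={f}  OUT={}

Merge at B0: OUT[B0] = IN[B1] = {c, d, f}
Applying B0's transfer function to that OUT value gives IN[B0] (row B0 above).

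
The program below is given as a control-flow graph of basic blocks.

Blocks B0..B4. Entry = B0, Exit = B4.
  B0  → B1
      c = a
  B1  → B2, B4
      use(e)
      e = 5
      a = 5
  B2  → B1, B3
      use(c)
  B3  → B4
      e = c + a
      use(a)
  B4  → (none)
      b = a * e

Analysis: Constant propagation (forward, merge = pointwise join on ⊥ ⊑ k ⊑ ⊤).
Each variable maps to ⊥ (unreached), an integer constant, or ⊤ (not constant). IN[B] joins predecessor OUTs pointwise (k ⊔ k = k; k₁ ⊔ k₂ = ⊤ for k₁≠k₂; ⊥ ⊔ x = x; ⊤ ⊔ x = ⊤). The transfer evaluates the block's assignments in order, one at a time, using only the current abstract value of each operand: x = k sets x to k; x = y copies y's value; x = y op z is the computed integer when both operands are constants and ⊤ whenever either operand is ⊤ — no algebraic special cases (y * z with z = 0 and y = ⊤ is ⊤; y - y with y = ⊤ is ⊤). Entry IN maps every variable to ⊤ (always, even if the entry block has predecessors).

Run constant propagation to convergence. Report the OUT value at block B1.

Answer: {a: 5, b: ⊤, c: ⊤, d: ⊤, e: 5, f: ⊤}

Trace:
Per-block solution:
  B0:   IN=(all ⊤)   OUT=(all ⊤)
  B1:   IN=(all ⊤)   OUT={a:5, e:5; rest ⊤}
  B2:   IN={a:5, e:5; rest ⊤}   OUT={a:5, e:5; rest ⊤}
  B3:   IN={a:5, e:5; rest ⊤}   OUT={a:5; rest ⊤}
  B4:   IN={a:5; rest ⊤}   OUT={a:5; rest ⊤}

Merge at B1: IN[B1] = OUT[B0] ⊔ OUT[B2] = {a: ⊤, b: ⊤, c: ⊤, d: ⊤, e: ⊤, f: ⊤}
Applying B1's transfer function to that IN value gives OUT[B1] (row B1 above).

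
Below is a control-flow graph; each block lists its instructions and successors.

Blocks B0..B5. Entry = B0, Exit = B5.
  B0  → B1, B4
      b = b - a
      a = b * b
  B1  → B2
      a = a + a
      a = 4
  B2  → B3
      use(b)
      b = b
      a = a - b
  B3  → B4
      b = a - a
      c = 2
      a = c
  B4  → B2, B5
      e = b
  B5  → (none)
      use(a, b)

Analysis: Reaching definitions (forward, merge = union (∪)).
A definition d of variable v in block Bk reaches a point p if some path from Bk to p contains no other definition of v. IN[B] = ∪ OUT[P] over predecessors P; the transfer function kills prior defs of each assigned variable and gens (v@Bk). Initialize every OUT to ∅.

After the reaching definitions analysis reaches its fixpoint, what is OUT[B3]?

Per-block solution:
  B0:   IN={}   OUT={a@B0, b@B0}
  B1:   IN={a@B0, b@B0}   OUT={a@B1, b@B0}
  B2:   IN={a@B0, a@B1, a@B3, b@B0, b@B3, c@B3, e@B4}   OUT={a@B2, b@B2, c@B3, e@B4}
  B3:   IN={a@B2, b@B2, c@B3, e@B4}   OUT={a@B3, b@B3, c@B3, e@B4}
  B4:   IN={a@B0, a@B3, b@B0, b@B3, c@B3, e@B4}   OUT={a@B0, a@B3, b@B0, b@B3, c@B3, e@B4}
  B5:   IN={a@B0, a@B3, b@B0, b@B3, c@B3, e@B4}   OUT={a@B0, a@B3, b@B0, b@B3, c@B3, e@B4}

Merge at B3: IN[B3] = OUT[B2] = {a@B2, b@B2, c@B3, e@B4}
Applying B3's transfer function to that IN value gives OUT[B3] (row B3 above).

Answer: {a@B3, b@B3, c@B3, e@B4}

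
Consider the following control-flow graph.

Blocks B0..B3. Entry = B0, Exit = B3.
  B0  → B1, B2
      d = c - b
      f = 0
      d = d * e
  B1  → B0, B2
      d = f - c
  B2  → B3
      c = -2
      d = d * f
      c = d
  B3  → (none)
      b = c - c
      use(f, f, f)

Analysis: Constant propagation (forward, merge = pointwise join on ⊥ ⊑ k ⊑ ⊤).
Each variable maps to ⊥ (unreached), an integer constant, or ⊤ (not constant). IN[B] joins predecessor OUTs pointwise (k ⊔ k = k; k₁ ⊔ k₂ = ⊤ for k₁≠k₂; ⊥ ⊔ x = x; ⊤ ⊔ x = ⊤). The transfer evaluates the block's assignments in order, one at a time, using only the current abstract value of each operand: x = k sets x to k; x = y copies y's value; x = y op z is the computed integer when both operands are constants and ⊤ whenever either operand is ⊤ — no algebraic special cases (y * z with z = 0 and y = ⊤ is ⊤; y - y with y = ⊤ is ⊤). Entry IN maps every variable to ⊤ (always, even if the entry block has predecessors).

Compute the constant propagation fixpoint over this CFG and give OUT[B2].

Per-block solution:
  B0:  IN=(all ⊤)  OUT={f:0; rest ⊤}
  B1:  IN={f:0; rest ⊤}  OUT={f:0; rest ⊤}
  B2:  IN={f:0; rest ⊤}  OUT={f:0; rest ⊤}
  B3:  IN={f:0; rest ⊤}  OUT={f:0; rest ⊤}

Merge at B2: IN[B2] = OUT[B0] ⊔ OUT[B1] = {a: ⊤, b: ⊤, c: ⊤, d: ⊤, e: ⊤, f: 0}
Applying B2's transfer function to that IN value gives OUT[B2] (row B2 above).

Answer: {a: ⊤, b: ⊤, c: ⊤, d: ⊤, e: ⊤, f: 0}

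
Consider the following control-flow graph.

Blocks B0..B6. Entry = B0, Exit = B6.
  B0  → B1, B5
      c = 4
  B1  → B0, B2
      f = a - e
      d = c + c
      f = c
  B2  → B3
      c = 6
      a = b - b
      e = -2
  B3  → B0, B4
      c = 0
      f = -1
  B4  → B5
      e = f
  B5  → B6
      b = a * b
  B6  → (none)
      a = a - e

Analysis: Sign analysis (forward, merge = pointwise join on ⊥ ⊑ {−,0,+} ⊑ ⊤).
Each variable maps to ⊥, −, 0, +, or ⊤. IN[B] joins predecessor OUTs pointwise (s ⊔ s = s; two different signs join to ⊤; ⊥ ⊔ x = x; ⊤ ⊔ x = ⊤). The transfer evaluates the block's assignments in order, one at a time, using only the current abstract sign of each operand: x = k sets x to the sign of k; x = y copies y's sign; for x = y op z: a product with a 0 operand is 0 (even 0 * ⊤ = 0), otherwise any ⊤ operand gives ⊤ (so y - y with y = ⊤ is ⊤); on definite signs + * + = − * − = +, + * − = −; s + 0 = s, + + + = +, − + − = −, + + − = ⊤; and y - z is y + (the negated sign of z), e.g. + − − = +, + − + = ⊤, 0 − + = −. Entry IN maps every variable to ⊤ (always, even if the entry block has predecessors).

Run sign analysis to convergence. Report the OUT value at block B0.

Fixpoint table:
  B0:  IN=(all ⊤)  OUT={c:+; rest ⊤}
  B1:  IN={c:+; rest ⊤}  OUT={c:+, d:+, f:+; rest ⊤}
  B2:  IN={c:+, d:+, f:+; rest ⊤}  OUT={c:+, d:+, e:-, f:+; rest ⊤}
  B3:  IN={c:+, d:+, e:-, f:+; rest ⊤}  OUT={c:0, d:+, e:-, f:-; rest ⊤}
  B4:  IN={c:0, d:+, e:-, f:-; rest ⊤}  OUT={c:0, d:+, e:-, f:-; rest ⊤}
  B5:  IN=(all ⊤)  OUT=(all ⊤)
  B6:  IN=(all ⊤)  OUT=(all ⊤)

Merge at B0 (entry node, so the boundary value (all ⊤) is joined with the incoming edge(s)): IN[B0] = (all ⊤) ⊔ OUT[B1] ⊔ OUT[B3] = {a: ⊤, b: ⊤, c: ⊤, d: ⊤, e: ⊤, f: ⊤}
Applying B0's transfer function to that IN value gives OUT[B0] (row B0 above).

Answer: {a: ⊤, b: ⊤, c: +, d: ⊤, e: ⊤, f: ⊤}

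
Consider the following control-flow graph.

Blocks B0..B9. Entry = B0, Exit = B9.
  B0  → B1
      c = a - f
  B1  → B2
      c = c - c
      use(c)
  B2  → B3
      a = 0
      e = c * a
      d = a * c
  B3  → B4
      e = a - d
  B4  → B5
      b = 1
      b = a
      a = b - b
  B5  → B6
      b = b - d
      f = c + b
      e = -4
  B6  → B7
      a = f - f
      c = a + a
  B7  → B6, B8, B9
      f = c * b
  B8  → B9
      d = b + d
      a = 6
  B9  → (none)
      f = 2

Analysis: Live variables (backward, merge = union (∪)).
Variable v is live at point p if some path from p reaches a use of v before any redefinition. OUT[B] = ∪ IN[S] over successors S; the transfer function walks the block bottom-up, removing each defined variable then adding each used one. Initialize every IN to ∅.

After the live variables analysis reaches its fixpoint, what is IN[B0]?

Answer: {a, f}

Trace:
Converged values:
  B0:   IN={a, f}   OUT={c}
  B1:   IN={c}   OUT={c}
  B2:   IN={c}   OUT={a, c, d}
  B3:   IN={a, c, d}   OUT={a, c, d}
  B4:   IN={a, c, d}   OUT={b, c, d}
  B5:   IN={b, c, d}   OUT={b, d, f}
  B6:   IN={b, d, f}   OUT={b, c, d}
  B7:   IN={b, c, d}   OUT={b, d, f}
  B8:   IN={b, d}   OUT={}
  B9:   IN={}   OUT={}

Merge at B0: OUT[B0] = IN[B1] = {c}
Applying B0's transfer function to that OUT value gives IN[B0] (row B0 above).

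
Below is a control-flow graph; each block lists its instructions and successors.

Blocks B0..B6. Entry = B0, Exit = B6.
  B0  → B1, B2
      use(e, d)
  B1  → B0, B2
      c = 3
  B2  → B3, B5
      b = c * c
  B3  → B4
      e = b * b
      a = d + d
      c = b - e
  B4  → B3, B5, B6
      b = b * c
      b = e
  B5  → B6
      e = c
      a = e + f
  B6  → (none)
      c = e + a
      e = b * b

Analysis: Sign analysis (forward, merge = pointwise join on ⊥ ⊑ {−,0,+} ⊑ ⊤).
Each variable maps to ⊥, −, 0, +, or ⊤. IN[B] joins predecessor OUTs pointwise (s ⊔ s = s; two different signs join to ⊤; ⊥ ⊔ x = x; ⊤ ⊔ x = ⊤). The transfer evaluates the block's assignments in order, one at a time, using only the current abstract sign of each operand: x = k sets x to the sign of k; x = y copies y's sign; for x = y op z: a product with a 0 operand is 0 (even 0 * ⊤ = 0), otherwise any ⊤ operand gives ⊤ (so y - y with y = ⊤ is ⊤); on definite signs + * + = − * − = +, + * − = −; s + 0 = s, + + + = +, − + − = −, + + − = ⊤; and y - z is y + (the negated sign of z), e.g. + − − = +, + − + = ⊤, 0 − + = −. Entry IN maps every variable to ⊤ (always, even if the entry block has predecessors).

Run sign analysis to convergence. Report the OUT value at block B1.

Converged values:
  B0: | IN=(all ⊤) | OUT=(all ⊤)
  B1: | IN=(all ⊤) | OUT={c:+; rest ⊤}
  B2: | IN=(all ⊤) | OUT=(all ⊤)
  B3: | IN=(all ⊤) | OUT=(all ⊤)
  B4: | IN=(all ⊤) | OUT=(all ⊤)
  B5: | IN=(all ⊤) | OUT=(all ⊤)
  B6: | IN=(all ⊤) | OUT=(all ⊤)

Merge at B1: IN[B1] = OUT[B0] = {a: ⊤, b: ⊤, c: ⊤, d: ⊤, e: ⊤, f: ⊤}
Applying B1's transfer function to that IN value gives OUT[B1] (row B1 above).

Answer: {a: ⊤, b: ⊤, c: +, d: ⊤, e: ⊤, f: ⊤}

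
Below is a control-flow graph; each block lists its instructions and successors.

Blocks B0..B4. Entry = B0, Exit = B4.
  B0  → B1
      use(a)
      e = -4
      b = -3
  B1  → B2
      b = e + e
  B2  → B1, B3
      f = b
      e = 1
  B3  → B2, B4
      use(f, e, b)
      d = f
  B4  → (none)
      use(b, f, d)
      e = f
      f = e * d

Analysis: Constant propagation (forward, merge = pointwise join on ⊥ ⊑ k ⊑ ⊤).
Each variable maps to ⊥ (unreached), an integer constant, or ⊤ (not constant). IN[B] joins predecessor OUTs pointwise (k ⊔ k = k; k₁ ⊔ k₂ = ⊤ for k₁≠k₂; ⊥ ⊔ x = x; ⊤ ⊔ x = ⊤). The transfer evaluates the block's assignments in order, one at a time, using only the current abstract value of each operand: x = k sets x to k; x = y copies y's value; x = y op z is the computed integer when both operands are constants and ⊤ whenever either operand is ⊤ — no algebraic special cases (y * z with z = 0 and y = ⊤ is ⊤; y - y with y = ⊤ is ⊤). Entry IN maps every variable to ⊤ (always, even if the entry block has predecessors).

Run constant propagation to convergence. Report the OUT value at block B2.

Answer: {a: ⊤, b: ⊤, c: ⊤, d: ⊤, e: 1, f: ⊤}

Trace:
Per-block solution:
  B0:   IN=(all ⊤)   OUT={b:-3, e:-4; rest ⊤}
  B1:   IN=(all ⊤)   OUT=(all ⊤)
  B2:   IN=(all ⊤)   OUT={e:1; rest ⊤}
  B3:   IN={e:1; rest ⊤}   OUT={e:1; rest ⊤}
  B4:   IN={e:1; rest ⊤}   OUT=(all ⊤)

Merge at B2: IN[B2] = OUT[B1] ⊔ OUT[B3] = {a: ⊤, b: ⊤, c: ⊤, d: ⊤, e: ⊤, f: ⊤}
Applying B2's transfer function to that IN value gives OUT[B2] (row B2 above).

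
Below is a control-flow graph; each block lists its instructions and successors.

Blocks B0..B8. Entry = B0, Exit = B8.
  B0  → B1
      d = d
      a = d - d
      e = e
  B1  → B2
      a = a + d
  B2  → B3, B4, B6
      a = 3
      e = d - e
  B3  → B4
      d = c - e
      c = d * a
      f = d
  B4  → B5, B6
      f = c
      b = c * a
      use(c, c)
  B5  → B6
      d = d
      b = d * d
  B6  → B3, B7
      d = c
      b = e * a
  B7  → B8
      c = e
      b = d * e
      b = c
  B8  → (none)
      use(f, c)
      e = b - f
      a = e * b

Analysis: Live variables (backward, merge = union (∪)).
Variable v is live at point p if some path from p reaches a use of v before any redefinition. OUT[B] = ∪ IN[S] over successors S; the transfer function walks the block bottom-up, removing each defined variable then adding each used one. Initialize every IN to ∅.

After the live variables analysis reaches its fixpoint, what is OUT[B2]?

Answer: {a, c, d, e, f}

Trace:
Converged values:
  B0:  IN={c, d, e, f}  OUT={a, c, d, e, f}
  B1:  IN={a, c, d, e, f}  OUT={c, d, e, f}
  B2:  IN={c, d, e, f}  OUT={a, c, d, e, f}
  B3:  IN={a, c, e}  OUT={a, c, d, e}
  B4:  IN={a, c, d, e}  OUT={a, c, d, e, f}
  B5:  IN={a, c, d, e, f}  OUT={a, c, e, f}
  B6:  IN={a, c, e, f}  OUT={a, c, d, e, f}
  B7:  IN={d, e, f}  OUT={b, c, f}
  B8:  IN={b, c, f}  OUT={}

Merge at B2: OUT[B2] = IN[B3] ⊔ IN[B4] ⊔ IN[B6] = {a, c, d, e, f}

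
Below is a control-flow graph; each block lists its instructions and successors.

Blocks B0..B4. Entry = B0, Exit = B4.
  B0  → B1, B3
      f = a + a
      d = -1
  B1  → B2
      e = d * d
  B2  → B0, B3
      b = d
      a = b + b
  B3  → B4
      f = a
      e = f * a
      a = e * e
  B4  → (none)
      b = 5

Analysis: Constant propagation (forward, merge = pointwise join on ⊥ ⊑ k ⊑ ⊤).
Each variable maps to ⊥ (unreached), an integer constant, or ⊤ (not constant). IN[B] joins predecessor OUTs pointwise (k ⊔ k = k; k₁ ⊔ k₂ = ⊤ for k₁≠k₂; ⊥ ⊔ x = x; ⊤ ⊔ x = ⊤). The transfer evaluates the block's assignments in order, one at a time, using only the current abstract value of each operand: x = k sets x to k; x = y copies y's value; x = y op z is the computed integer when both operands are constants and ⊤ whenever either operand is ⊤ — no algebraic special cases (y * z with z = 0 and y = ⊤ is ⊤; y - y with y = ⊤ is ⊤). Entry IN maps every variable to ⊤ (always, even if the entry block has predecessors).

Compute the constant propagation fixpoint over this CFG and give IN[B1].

Answer: {a: ⊤, b: ⊤, c: ⊤, d: -1, e: ⊤, f: ⊤}

Derivation:
Per-block solution:
  B0: | IN=(all ⊤) | OUT={d:-1; rest ⊤}
  B1: | IN={d:-1; rest ⊤} | OUT={d:-1, e:1; rest ⊤}
  B2: | IN={d:-1, e:1; rest ⊤} | OUT={a:-2, b:-1, d:-1, e:1; rest ⊤}
  B3: | IN={d:-1; rest ⊤} | OUT={d:-1; rest ⊤}
  B4: | IN={d:-1; rest ⊤} | OUT={b:5, d:-1; rest ⊤}

Merge at B1: IN[B1] = OUT[B0] = {a: ⊤, b: ⊤, c: ⊤, d: -1, e: ⊤, f: ⊤}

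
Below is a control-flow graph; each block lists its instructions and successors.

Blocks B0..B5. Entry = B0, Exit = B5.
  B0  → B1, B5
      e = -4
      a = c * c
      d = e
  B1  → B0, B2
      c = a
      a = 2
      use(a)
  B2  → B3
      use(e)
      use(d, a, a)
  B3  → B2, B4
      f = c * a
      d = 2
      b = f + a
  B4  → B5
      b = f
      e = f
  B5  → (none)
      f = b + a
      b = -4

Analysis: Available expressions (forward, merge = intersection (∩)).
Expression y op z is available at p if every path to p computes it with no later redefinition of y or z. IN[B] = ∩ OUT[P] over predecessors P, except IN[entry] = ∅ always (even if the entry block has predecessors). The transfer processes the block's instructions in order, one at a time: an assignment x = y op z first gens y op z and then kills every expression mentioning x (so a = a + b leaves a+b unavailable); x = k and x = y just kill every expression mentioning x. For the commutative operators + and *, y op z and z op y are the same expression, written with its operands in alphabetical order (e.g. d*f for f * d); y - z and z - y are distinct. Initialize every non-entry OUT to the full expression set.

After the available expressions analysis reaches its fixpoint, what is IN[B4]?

Answer: {a*c, a+f}

Working:
Converged values:
  B0:  IN={}  OUT={c*c}
  B1:  IN={c*c}  OUT={}
  B2:  IN={}  OUT={}
  B3:  IN={}  OUT={a*c, a+f}
  B4:  IN={a*c, a+f}  OUT={a*c, a+f}
  B5:  IN={}  OUT={}

Merge at B4: IN[B4] = OUT[B3] = {a*c, a+f}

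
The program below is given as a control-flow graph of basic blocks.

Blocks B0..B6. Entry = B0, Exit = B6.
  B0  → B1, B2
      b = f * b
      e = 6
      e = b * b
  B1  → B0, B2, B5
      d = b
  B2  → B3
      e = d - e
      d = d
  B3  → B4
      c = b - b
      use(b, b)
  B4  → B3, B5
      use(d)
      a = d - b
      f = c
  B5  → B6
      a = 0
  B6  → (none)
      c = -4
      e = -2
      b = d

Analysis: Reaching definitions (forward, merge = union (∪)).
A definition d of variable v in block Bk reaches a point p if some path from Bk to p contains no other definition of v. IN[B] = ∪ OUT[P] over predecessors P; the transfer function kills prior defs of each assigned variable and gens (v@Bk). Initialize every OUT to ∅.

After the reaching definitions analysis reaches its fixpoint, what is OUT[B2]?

Answer: {b@B0, d@B2, e@B2}

Derivation:
Converged values:
  B0: | IN={b@B0, d@B1, e@B0} | OUT={b@B0, d@B1, e@B0}
  B1: | IN={b@B0, d@B1, e@B0} | OUT={b@B0, d@B1, e@B0}
  B2: | IN={b@B0, d@B1, e@B0} | OUT={b@B0, d@B2, e@B2}
  B3: | IN={a@B4, b@B0, c@B3, d@B2, e@B2, f@B4} | OUT={a@B4, b@B0, c@B3, d@B2, e@B2, f@B4}
  B4: | IN={a@B4, b@B0, c@B3, d@B2, e@B2, f@B4} | OUT={a@B4, b@B0, c@B3, d@B2, e@B2, f@B4}
  B5: | IN={a@B4, b@B0, c@B3, d@B1, d@B2, e@B0, e@B2, f@B4} | OUT={a@B5, b@B0, c@B3, d@B1, d@B2, e@B0, e@B2, f@B4}
  B6: | IN={a@B5, b@B0, c@B3, d@B1, d@B2, e@B0, e@B2, f@B4} | OUT={a@B5, b@B6, c@B6, d@B1, d@B2, e@B6, f@B4}

Merge at B2: IN[B2] = OUT[B0] ⊔ OUT[B1] = {b@B0, d@B1, e@B0}
Applying B2's transfer function to that IN value gives OUT[B2] (row B2 above).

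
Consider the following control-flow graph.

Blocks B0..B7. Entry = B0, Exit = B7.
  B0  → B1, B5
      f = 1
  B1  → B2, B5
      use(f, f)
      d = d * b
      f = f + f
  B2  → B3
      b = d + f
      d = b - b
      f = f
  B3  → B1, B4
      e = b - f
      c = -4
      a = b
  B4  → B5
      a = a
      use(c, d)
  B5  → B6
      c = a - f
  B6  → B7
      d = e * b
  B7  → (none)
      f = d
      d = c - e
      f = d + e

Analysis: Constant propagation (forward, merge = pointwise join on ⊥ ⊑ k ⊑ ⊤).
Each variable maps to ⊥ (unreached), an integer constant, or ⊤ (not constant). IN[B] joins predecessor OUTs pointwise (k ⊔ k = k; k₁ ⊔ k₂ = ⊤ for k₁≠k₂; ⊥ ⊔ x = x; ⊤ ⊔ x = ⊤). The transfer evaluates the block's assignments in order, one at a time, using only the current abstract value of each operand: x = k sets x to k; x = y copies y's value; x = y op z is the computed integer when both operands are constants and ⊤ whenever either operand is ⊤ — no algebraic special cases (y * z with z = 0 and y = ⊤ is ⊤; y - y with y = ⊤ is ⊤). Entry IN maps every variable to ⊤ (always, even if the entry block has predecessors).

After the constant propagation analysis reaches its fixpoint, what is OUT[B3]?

Answer: {a: ⊤, b: ⊤, c: -4, d: ⊤, e: ⊤, f: ⊤}

Working:
Per-block solution:
  B0:  IN=(all ⊤)  OUT={f:1; rest ⊤}
  B1:  IN=(all ⊤)  OUT=(all ⊤)
  B2:  IN=(all ⊤)  OUT=(all ⊤)
  B3:  IN=(all ⊤)  OUT={c:-4; rest ⊤}
  B4:  IN={c:-4; rest ⊤}  OUT={c:-4; rest ⊤}
  B5:  IN=(all ⊤)  OUT=(all ⊤)
  B6:  IN=(all ⊤)  OUT=(all ⊤)
  B7:  IN=(all ⊤)  OUT=(all ⊤)

Merge at B3: IN[B3] = OUT[B2] = {a: ⊤, b: ⊤, c: ⊤, d: ⊤, e: ⊤, f: ⊤}
Applying B3's transfer function to that IN value gives OUT[B3] (row B3 above).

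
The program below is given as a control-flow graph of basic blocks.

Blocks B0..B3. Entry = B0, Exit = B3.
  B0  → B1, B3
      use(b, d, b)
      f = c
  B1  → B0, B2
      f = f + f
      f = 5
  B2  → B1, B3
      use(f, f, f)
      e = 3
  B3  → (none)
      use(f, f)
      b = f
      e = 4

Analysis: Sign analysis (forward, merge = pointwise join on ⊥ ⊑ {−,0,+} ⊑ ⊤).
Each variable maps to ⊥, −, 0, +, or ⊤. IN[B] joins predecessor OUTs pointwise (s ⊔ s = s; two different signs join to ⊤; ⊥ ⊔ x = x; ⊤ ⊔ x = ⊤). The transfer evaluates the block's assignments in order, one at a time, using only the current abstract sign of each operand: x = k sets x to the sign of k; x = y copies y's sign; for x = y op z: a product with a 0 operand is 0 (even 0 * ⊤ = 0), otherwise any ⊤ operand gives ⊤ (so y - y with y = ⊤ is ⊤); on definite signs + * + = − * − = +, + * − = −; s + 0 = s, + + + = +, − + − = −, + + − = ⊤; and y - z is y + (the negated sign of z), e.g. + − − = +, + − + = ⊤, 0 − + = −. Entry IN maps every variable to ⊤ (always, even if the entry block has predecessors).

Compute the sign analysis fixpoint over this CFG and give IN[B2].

Answer: {a: ⊤, b: ⊤, c: ⊤, d: ⊤, e: ⊤, f: +}

Trace:
Converged values:
  B0:  IN=(all ⊤)  OUT=(all ⊤)
  B1:  IN=(all ⊤)  OUT={f:+; rest ⊤}
  B2:  IN={f:+; rest ⊤}  OUT={e:+, f:+; rest ⊤}
  B3:  IN=(all ⊤)  OUT={e:+; rest ⊤}

Merge at B2: IN[B2] = OUT[B1] = {a: ⊤, b: ⊤, c: ⊤, d: ⊤, e: ⊤, f: +}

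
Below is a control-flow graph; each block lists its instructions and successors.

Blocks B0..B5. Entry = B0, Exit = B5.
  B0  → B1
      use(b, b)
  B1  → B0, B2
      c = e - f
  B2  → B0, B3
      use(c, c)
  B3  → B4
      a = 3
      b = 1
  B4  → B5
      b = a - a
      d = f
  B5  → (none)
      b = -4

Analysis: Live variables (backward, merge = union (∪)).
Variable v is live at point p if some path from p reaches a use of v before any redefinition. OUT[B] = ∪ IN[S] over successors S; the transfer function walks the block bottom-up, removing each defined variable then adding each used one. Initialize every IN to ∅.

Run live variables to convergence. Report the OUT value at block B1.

Converged values:
  B0:   IN={b, e, f}   OUT={b, e, f}
  B1:   IN={b, e, f}   OUT={b, c, e, f}
  B2:   IN={b, c, e, f}   OUT={b, e, f}
  B3:   IN={f}   OUT={a, f}
  B4:   IN={a, f}   OUT={}
  B5:   IN={}   OUT={}

Merge at B1: OUT[B1] = IN[B0] ⊔ IN[B2] = {b, c, e, f}

Answer: {b, c, e, f}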